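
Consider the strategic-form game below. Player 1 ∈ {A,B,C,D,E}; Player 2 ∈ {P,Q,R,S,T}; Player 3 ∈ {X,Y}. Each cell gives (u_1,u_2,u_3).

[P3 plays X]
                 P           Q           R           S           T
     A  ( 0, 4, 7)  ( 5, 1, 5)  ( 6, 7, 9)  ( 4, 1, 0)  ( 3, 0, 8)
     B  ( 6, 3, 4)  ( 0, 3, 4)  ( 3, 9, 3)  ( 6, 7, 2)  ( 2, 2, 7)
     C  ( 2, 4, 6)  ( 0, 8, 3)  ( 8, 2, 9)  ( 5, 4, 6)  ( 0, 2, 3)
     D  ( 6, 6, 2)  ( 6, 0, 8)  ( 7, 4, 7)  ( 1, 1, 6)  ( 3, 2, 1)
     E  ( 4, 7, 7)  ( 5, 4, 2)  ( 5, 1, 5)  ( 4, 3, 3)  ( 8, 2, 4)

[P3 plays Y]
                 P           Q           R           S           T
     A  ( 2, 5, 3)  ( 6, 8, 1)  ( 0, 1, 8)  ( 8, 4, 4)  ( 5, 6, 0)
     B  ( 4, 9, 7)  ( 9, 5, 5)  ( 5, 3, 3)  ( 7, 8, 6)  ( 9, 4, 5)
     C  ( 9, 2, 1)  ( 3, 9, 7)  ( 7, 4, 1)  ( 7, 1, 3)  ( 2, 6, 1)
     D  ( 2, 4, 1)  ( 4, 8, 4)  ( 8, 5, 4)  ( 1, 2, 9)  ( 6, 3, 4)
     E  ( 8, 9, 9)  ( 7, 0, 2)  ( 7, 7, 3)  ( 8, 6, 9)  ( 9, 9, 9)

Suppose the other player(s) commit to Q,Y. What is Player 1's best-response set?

u_1(A vs Q,Y) = 6
u_1(B vs Q,Y) = 9
u_1(C vs Q,Y) = 3
u_1(D vs Q,Y) = 4
u_1(E vs Q,Y) = 7
max payoff 9 at {B}

argmax u_1 = {B}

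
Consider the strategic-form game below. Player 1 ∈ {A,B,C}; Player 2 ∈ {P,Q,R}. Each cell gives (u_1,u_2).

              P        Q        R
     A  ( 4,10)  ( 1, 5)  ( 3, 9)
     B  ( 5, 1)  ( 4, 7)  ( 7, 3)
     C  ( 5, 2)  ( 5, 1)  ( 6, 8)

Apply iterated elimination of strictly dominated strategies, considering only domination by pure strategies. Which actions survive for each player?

Survivors P1:{B,C} P2:{Q,R}

P1 drop A (B beats it: P:5>4 Q:4>1 R:7>3)
P2 drop P (R beats it: B:3>1 C:8>2)
P1→{B,C} P2→{Q,R}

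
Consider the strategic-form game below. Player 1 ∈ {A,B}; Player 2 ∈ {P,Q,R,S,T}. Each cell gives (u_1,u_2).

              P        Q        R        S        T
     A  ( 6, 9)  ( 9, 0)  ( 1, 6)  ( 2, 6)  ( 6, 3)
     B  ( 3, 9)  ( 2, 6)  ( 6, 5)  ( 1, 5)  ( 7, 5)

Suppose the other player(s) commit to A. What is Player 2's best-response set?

u_2(P vs A) = 9
u_2(Q vs A) = 0
u_2(R vs A) = 6
u_2(S vs A) = 6
u_2(T vs A) = 3
max payoff 9 at {P}

P2 best: {P}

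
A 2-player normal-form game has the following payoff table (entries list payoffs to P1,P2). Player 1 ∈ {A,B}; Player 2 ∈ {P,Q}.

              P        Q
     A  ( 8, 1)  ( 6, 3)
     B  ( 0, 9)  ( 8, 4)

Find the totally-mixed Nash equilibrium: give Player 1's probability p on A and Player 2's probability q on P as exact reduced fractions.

P1 indiff ⇒ q·8+(1-q)·6 = q·0+(1-q)·8 ⇒ q(8) = (1-q)(2) ⇒ q = 1/5
P2 indiff ⇒ p·1+(1-p)·9 = p·3+(1-p)·4 ⇒ p(-2) = (1-p)(-5) ⇒ p = 5/7

P1 mixes 5/7 on A; P2 mixes 1/5 on P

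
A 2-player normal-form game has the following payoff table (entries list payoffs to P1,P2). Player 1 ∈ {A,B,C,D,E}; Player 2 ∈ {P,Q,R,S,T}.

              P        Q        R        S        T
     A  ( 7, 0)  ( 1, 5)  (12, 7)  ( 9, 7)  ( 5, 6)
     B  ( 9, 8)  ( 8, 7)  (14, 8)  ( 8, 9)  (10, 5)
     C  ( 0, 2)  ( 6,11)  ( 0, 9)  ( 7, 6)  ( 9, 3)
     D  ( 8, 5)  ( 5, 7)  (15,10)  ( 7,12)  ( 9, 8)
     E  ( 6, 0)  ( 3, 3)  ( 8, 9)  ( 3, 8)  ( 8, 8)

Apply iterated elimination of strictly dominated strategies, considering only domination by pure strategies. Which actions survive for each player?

IESDS → P1:{A,B,D} P2:{R,S}

P1 drop C (B beats it: P:9>0 Q:8>6 R:14>0 S:8>7 T:10>9)
P1 drop E (B beats it: P:9>6 Q:8>3 R:14>8 S:8>3 T:10>8)
P2 drop P (S beats it: A:7>0 B:9>8 D:12>5)
P2 drop Q (R beats it: A:7>5 B:8>7 D:10>7)
P2 drop T (R beats it: A:7>6 B:8>5 D:10>8)
P1→{A,B,D} P2→{R,S}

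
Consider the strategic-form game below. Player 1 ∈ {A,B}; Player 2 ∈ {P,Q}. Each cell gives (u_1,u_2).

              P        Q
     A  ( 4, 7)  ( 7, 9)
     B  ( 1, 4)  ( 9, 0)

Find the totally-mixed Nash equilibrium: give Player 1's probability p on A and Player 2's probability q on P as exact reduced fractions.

P1 mixes 2/3 on A; P2 mixes 2/5 on P

P1 indiff ⇒ q·4+(1-q)·7 = q·1+(1-q)·9 ⇒ q(3) = (1-q)(2) ⇒ q = 2/5
P2 indiff ⇒ p·7+(1-p)·4 = p·9+(1-p)·0 ⇒ p(-2) = (1-p)(-4) ⇒ p = 2/3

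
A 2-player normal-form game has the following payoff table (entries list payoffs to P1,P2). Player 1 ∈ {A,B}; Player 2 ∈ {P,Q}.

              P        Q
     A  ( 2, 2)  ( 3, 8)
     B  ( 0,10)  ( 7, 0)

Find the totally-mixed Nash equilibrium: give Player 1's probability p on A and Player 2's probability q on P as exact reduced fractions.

P1 indiff ⇒ q·2+(1-q)·3 = q·0+(1-q)·7 ⇒ q(2) = (1-q)(4) ⇒ q = 2/3
P2 indiff ⇒ p·2+(1-p)·10 = p·8+(1-p)·0 ⇒ p(-6) = (1-p)(-10) ⇒ p = 5/8

P1 mixes 5/8 on A; P2 mixes 2/3 on P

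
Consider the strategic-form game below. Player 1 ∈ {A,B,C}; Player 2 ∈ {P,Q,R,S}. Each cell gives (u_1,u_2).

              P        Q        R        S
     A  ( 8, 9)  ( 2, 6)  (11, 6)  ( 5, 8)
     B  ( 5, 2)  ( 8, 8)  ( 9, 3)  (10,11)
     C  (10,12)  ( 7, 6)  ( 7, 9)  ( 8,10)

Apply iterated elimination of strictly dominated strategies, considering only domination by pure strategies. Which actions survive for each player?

P2 drop Q (S beats it: A:8>6 B:11>8 C:10>6)
P2 drop R (S beats it: A:8>6 B:11>3 C:10>9)
P1 drop A (C beats it: P:10>8 S:8>5)
P1→{B,C} P2→{P,S}

IESDS → P1:{B,C} P2:{P,S}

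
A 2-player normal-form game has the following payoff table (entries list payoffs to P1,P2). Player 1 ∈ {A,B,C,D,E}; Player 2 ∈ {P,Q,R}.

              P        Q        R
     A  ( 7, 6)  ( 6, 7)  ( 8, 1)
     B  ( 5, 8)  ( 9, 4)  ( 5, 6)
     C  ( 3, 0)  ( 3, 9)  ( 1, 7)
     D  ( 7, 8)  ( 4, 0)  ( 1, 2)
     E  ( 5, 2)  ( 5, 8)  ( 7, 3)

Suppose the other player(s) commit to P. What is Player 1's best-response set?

argmax u_1 = {A,D}

u_1(A vs P) = 7
u_1(B vs P) = 5
u_1(C vs P) = 3
u_1(D vs P) = 7
u_1(E vs P) = 5
max payoff 7 at {A,D}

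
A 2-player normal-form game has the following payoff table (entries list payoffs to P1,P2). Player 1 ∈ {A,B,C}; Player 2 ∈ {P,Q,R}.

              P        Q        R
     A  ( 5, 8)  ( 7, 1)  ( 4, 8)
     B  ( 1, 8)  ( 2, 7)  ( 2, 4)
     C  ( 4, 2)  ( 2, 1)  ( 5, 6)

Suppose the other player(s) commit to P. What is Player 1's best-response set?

argmax u_1 = {A}

u_1(A vs P) = 5
u_1(B vs P) = 1
u_1(C vs P) = 4
max payoff 5 at {A}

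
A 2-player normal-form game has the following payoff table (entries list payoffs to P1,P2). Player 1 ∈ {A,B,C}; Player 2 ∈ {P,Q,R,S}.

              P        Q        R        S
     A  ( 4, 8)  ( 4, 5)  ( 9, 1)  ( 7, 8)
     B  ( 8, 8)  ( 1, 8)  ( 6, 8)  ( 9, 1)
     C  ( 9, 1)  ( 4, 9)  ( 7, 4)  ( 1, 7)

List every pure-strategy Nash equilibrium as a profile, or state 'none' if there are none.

(A,P): not NE [P1→C gives 9>4]
(A,Q): not NE [P2→S gives 8>5]
(A,R): not NE [P2→S gives 8>1]
(A,S): not NE [P1→B gives 9>7]
(B,P): not NE [P1→C gives 9>8]
(B,Q): not NE [P1→C gives 4>1]
(B,R): not NE [P1→A gives 9>6]
(B,S): not NE [P2→R gives 8>1]
(C,P): not NE [P2→Q gives 9>1]
(C,Q): NE
(C,R): not NE [P1→A gives 9>7; P2→Q gives 9>4]
(C,S): not NE [P1→B gives 9>1; P2→Q gives 9>7]

PSNE = {(C,Q)}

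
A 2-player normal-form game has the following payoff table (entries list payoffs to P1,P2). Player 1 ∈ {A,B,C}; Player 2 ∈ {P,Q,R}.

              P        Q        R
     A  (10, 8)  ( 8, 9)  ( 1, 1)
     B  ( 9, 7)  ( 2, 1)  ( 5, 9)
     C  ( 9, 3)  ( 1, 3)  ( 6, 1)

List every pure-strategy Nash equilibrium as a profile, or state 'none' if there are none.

(A,P): not NE [P2→Q gives 9>8]
(A,Q): NE
(A,R): not NE [P1→C gives 6>1; P2→Q gives 9>1]
(B,P): not NE [P1→A gives 10>9; P2→R gives 9>7]
(B,Q): not NE [P1→A gives 8>2; P2→R gives 9>1]
(B,R): not NE [P1→C gives 6>5]
(C,P): not NE [P1→A gives 10>9]
(C,Q): not NE [P1→A gives 8>1]
(C,R): not NE [P2→Q gives 3>1]

PSNE = {(A,Q)}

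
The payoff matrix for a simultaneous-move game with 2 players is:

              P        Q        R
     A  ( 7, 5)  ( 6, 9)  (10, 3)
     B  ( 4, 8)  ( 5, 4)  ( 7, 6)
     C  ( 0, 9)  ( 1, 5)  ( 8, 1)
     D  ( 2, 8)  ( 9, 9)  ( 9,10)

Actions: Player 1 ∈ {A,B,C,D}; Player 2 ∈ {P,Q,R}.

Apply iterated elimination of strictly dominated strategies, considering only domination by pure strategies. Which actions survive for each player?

IESDS → P1:{A,D} P2:{Q,R}

P1 drop B (A beats it: P:7>4 Q:6>5 R:10>7)
P1 drop C (A beats it: P:7>0 Q:6>1 R:10>8)
P2 drop P (Q beats it: A:9>5 D:9>8)
P1→{A,D} P2→{Q,R}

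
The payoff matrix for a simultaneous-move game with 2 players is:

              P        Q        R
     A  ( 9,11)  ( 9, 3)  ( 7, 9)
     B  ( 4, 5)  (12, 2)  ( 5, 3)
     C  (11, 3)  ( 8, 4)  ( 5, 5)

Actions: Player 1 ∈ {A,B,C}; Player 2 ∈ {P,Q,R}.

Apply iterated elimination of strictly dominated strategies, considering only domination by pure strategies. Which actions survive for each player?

P2 drop Q (R beats it: A:9>3 B:3>2 C:5>4)
P1 drop B (A beats it: P:9>4 R:7>5)
P1→{A,C} P2→{P,R}

Remaining: P1:{A,C} P2:{P,R}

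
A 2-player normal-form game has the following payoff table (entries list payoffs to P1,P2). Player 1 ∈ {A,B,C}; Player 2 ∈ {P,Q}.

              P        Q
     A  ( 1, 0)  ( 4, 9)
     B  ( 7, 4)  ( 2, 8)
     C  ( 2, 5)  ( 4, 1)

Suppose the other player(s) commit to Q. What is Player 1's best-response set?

P1 best: {A,C}

u_1(A vs Q) = 4
u_1(B vs Q) = 2
u_1(C vs Q) = 4
max payoff 4 at {A,C}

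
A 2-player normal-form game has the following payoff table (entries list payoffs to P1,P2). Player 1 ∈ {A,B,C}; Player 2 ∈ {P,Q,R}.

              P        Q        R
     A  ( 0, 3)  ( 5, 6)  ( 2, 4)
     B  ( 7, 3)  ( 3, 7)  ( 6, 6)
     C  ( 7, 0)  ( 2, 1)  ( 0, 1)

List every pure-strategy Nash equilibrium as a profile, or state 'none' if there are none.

NE set: (A,Q)

(A,P): not NE [P1→C gives 7>0; P2→Q gives 6>3]
(A,Q): NE
(A,R): not NE [P1→B gives 6>2; P2→Q gives 6>4]
(B,P): not NE [P2→Q gives 7>3]
(B,Q): not NE [P1→A gives 5>3]
(B,R): not NE [P2→Q gives 7>6]
(C,P): not NE [P2→R gives 1>0]
(C,Q): not NE [P1→A gives 5>2]
(C,R): not NE [P1→B gives 6>0]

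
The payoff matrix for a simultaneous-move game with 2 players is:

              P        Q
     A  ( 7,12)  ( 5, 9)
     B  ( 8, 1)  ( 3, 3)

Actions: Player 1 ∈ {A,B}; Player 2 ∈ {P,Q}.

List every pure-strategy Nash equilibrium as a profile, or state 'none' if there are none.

No pure NE.

(A,P): not NE [P1→B gives 8>7]
(A,Q): not NE [P2→P gives 12>9]
(B,P): not NE [P2→Q gives 3>1]
(B,Q): not NE [P1→A gives 5>3]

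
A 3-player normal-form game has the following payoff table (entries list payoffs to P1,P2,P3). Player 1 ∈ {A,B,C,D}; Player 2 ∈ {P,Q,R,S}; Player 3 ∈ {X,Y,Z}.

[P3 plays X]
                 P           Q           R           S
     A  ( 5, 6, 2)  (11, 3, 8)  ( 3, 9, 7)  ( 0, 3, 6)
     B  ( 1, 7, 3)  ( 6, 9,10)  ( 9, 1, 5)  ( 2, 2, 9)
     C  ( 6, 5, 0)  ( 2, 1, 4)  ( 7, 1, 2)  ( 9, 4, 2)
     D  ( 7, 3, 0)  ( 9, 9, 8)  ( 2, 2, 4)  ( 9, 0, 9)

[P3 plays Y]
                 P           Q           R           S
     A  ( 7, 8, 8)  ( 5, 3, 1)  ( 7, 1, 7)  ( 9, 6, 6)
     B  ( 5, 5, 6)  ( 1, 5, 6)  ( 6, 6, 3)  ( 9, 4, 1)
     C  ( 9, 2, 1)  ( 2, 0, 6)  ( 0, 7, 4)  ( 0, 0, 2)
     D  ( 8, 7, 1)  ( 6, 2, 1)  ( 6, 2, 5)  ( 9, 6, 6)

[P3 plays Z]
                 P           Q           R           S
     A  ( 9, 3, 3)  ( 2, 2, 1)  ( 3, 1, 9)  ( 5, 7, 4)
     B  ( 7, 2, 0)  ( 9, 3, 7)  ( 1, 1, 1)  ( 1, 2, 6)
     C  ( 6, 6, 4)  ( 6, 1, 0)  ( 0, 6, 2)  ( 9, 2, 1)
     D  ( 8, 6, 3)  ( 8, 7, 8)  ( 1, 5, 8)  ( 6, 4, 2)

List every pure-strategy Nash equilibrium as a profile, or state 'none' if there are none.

PSNE: ∅

(A,P,X): not NE [P1→D gives 7>5; P2→R gives 9>6; P3→Y gives 8>2]
(A,P,Y): not NE [P1→C gives 9>7]
(A,P,Z): not NE [P2→S gives 7>3; P3→Y gives 8>3]
(A,Q,X): not NE [P2→R gives 9>3]
(A,Q,Y): not NE [P1→D gives 6>5; P2→P gives 8>3; P3→X gives 8>1]
(A,Q,Z): not NE [P1→B gives 9>2; P2→S gives 7>2; P3→X gives 8>1]
(A,R,X): not NE [P1→B gives 9>3; P3→Z gives 9>7]
(A,R,Y): not NE [P2→P gives 8>1; P3→Z gives 9>7]
(A,R,Z): not NE [P2→S gives 7>1]
(A,S,X): not NE [P1→D gives 9>0; P2→R gives 9>3]
(A,S,Y): not NE [P2→P gives 8>6]
(A,S,Z): not NE [P1→C gives 9>5; P3→Y gives 6>4]
(B,P,X): not NE [P1→D gives 7>1; P2→Q gives 9>7; P3→Y gives 6>3]
(B,P,Y): not NE [P1→C gives 9>5; P2→R gives 6>5]
(B,P,Z): not NE [P1→A gives 9>7; P2→Q gives 3>2; P3→Y gives 6>0]
(B,Q,X): not NE [P1→A gives 11>6]
(B,Q,Y): not NE [P1→D gives 6>1; P2→R gives 6>5; P3→X gives 10>6]
(B,Q,Z): not NE [P3→X gives 10>7]
(B,R,X): not NE [P2→Q gives 9>1]
(B,R,Y): not NE [P1→A gives 7>6; P3→X gives 5>3]
(B,R,Z): not NE [P1→A gives 3>1; P2→Q gives 3>1; P3→X gives 5>1]
(B,S,X): not NE [P1→D gives 9>2; P2→Q gives 9>2]
(B,S,Y): not NE [P2→R gives 6>4; P3→X gives 9>1]
(B,S,Z): not NE [P1→C gives 9>1; P2→Q gives 3>2; P3→X gives 9>6]
(C,P,X): not NE [P1→D gives 7>6; P3→Z gives 4>0]
(C,P,Y): not NE [P2→R gives 7>2; P3→Z gives 4>1]
(C,P,Z): not NE [P1→A gives 9>6]
(C,Q,X): not NE [P1→A gives 11>2; P2→P gives 5>1; P3→Y gives 6>4]
(C,Q,Y): not NE [P1→D gives 6>2; P2→R gives 7>0]
(C,Q,Z): not NE [P1→B gives 9>6; P2→R gives 6>1; P3→Y gives 6>0]
(C,R,X): not NE [P1→B gives 9>7; P2→P gives 5>1; P3→Y gives 4>2]
(C,R,Y): not NE [P1→A gives 7>0]
(C,R,Z): not NE [P1→A gives 3>0; P3→Y gives 4>2]
(C,S,X): not NE [P2→P gives 5>4]
(C,S,Y): not NE [P1→D gives 9>0; P2→R gives 7>0]
(C,S,Z): not NE [P2→R gives 6>2; P3→Y gives 2>1]
(D,P,X): not NE [P2→Q gives 9>3; P3→Z gives 3>0]
(D,P,Y): not NE [P1→C gives 9>8; P3→Z gives 3>1]
(D,P,Z): not NE [P1→A gives 9>8; P2→Q gives 7>6]
(D,Q,X): not NE [P1→A gives 11>9]
(D,Q,Y): not NE [P2→P gives 7>2; P3→Z gives 8>1]
(D,Q,Z): not NE [P1→B gives 9>8]
(D,R,X): not NE [P1→B gives 9>2; P2→Q gives 9>2; P3→Z gives 8>4]
(D,R,Y): not NE [P1→A gives 7>6; P2→P gives 7>2; P3→Z gives 8>5]
(D,R,Z): not NE [P1→A gives 3>1; P2→Q gives 7>5]
(D,S,X): not NE [P2→Q gives 9>0]
(D,S,Y): not NE [P2→P gives 7>6; P3→X gives 9>6]
(D,S,Z): not NE [P1→C gives 9>6; P2→Q gives 7>4; P3→X gives 9>2]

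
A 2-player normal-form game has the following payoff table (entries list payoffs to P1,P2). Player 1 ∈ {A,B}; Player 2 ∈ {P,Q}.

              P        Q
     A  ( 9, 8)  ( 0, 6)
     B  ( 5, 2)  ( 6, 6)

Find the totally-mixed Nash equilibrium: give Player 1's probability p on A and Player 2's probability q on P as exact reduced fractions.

P1 indiff ⇒ q·9+(1-q)·0 = q·5+(1-q)·6 ⇒ q(4) = (1-q)(6) ⇒ q = 3/5
P2 indiff ⇒ p·8+(1-p)·2 = p·6+(1-p)·6 ⇒ p(2) = (1-p)(4) ⇒ p = 2/3

(p,q) = (2/3, 3/5)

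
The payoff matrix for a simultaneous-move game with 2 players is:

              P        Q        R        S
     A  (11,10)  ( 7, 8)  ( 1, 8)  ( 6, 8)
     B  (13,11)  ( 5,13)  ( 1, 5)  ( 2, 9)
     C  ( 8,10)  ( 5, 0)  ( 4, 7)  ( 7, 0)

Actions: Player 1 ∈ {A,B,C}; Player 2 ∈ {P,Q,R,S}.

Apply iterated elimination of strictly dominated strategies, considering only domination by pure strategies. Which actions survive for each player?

Remaining: P1:{A,B} P2:{P,Q}

P2 drop R (P beats it: A:10>8 B:11>5 C:10>7)
P2 drop S (P beats it: A:10>8 B:11>9 C:10>0)
P1 drop C (A beats it: P:11>8 Q:7>5)
P1→{A,B} P2→{P,Q}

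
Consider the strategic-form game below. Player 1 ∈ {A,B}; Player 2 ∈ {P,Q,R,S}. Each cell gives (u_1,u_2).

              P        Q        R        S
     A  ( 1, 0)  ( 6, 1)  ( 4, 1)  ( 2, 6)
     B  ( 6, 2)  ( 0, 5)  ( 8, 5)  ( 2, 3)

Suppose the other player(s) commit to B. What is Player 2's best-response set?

u_2(P vs B) = 2
u_2(Q vs B) = 5
u_2(R vs B) = 5
u_2(S vs B) = 3
max payoff 5 at {Q,R}

P2 best: {Q,R}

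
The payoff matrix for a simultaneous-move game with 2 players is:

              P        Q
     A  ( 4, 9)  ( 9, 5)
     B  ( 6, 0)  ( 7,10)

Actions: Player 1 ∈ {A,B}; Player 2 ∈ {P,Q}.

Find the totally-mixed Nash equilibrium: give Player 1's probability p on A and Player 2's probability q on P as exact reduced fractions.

p=5/7, q=1/2

P1 indiff ⇒ q·4+(1-q)·9 = q·6+(1-q)·7 ⇒ q(-2) = (1-q)(-2) ⇒ q = 1/2
P2 indiff ⇒ p·9+(1-p)·0 = p·5+(1-p)·10 ⇒ p(4) = (1-p)(10) ⇒ p = 5/7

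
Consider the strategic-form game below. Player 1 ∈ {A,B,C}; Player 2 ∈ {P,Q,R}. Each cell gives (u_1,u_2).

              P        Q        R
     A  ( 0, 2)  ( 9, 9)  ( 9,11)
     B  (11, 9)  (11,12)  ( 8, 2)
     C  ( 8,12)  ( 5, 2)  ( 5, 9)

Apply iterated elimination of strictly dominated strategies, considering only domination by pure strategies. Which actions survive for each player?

Survivors P1:{A,B} P2:{Q,R}

P1 drop C (B beats it: P:11>8 Q:11>5 R:8>5)
P2 drop P (Q beats it: A:9>2 B:12>9)
P1→{A,B} P2→{Q,R}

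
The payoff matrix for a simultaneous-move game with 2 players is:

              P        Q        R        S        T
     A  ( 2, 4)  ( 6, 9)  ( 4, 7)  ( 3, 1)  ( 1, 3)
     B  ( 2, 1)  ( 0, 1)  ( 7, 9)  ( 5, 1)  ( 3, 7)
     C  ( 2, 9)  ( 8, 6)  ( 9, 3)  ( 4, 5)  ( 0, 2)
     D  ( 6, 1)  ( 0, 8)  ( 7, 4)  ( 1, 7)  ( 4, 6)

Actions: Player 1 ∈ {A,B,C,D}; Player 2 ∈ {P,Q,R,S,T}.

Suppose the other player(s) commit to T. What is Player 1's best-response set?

P1 best: {D}

u_1(A vs T) = 1
u_1(B vs T) = 3
u_1(C vs T) = 0
u_1(D vs T) = 4
max payoff 4 at {D}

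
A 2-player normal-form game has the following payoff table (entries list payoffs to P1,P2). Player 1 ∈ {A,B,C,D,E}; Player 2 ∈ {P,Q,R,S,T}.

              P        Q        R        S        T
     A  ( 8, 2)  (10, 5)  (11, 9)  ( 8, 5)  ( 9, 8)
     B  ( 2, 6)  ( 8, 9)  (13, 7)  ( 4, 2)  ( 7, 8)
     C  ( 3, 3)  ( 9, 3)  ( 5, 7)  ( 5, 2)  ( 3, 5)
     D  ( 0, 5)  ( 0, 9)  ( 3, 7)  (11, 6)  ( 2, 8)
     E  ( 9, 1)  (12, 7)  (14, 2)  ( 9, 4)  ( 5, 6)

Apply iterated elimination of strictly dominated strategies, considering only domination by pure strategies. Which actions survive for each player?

P1 drop C (A beats it: P:8>3 Q:10>9 R:11>5 S:8>5 T:9>3)
P2 drop P (Q beats it: A:5>2 B:9>6 D:9>5 E:7>1)
P2 drop S (T beats it: A:8>5 B:8>2 D:8>6 E:6>4)
P1 drop D (A beats it: Q:10>0 R:11>3 T:9>2)
P1→{A,B,E} P2→{Q,R,T}

Remaining: P1:{A,B,E} P2:{Q,R,T}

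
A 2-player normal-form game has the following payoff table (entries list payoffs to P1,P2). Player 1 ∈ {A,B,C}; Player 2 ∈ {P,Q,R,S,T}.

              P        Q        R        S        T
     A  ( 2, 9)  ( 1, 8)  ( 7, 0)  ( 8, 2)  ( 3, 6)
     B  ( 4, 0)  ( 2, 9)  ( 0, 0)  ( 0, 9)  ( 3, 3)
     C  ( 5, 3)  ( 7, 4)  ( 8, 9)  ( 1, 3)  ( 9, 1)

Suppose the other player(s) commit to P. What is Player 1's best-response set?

u_1(A vs P) = 2
u_1(B vs P) = 4
u_1(C vs P) = 5
max payoff 5 at {C}

P1 best: {C}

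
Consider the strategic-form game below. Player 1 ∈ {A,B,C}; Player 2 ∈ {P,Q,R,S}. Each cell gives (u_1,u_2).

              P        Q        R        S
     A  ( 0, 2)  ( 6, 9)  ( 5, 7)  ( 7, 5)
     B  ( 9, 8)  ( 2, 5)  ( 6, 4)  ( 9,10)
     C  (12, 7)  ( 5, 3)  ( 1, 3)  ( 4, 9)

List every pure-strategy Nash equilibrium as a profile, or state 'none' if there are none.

Nash profiles: (A,Q), (B,S)

(A,P): not NE [P1→C gives 12>0; P2→Q gives 9>2]
(A,Q): NE
(A,R): not NE [P1→B gives 6>5; P2→Q gives 9>7]
(A,S): not NE [P1→B gives 9>7; P2→Q gives 9>5]
(B,P): not NE [P1→C gives 12>9; P2→S gives 10>8]
(B,Q): not NE [P1→A gives 6>2; P2→S gives 10>5]
(B,R): not NE [P2→S gives 10>4]
(B,S): NE
(C,P): not NE [P2→S gives 9>7]
(C,Q): not NE [P1→A gives 6>5; P2→S gives 9>3]
(C,R): not NE [P1→B gives 6>1; P2→S gives 9>3]
(C,S): not NE [P1→B gives 9>4]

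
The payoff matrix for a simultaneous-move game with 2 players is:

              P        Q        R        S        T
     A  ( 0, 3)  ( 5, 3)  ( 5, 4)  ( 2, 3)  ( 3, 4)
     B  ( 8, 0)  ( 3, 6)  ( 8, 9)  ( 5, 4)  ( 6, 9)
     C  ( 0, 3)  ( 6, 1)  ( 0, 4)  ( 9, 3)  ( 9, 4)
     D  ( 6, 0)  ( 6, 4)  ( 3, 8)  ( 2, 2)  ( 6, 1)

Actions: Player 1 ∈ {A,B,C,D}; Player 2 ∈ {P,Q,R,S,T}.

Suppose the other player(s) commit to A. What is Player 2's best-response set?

u_2(P vs A) = 3
u_2(Q vs A) = 3
u_2(R vs A) = 4
u_2(S vs A) = 3
u_2(T vs A) = 4
max payoff 4 at {R,T}

P2 best: {R,T}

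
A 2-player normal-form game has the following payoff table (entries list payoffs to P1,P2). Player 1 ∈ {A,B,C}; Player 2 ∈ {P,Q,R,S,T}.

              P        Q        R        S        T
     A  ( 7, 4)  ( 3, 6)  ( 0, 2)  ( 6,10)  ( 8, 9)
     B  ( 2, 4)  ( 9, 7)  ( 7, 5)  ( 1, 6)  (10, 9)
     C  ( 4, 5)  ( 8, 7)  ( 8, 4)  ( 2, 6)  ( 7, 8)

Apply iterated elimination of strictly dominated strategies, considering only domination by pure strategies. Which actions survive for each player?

P2 drop P (Q beats it: A:6>4 B:7>4 C:7>5)
P2 drop Q (T beats it: A:9>6 B:9>7 C:8>7)
P2 drop R (S beats it: A:10>2 B:6>5 C:6>4)
P1 drop C (A beats it: S:6>2 T:8>7)
P1→{A,B} P2→{S,T}

IESDS → P1:{A,B} P2:{S,T}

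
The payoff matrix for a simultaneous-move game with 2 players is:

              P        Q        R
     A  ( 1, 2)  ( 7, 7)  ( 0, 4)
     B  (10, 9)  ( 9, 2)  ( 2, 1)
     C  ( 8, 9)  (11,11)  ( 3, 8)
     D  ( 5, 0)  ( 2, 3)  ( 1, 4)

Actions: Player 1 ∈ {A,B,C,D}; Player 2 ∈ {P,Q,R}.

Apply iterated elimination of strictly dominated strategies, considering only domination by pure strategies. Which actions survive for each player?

IESDS → P1:{B,C} P2:{P,Q}

P1 drop A (B beats it: P:10>1 Q:9>7 R:2>0)
P1 drop D (B beats it: P:10>5 Q:9>2 R:2>1)
P2 drop R (P beats it: B:9>1 C:9>8)
P1→{B,C} P2→{P,Q}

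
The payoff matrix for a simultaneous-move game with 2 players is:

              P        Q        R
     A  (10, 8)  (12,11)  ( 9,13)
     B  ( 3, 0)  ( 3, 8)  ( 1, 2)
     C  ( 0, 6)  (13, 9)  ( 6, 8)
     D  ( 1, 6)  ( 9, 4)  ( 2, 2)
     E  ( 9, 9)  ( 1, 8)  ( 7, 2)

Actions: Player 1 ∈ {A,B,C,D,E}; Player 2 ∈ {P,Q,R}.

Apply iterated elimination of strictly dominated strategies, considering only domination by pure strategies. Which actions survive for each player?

IESDS → P1:{A,C} P2:{Q,R}

P1 drop B (A beats it: P:10>3 Q:12>3 R:9>1)
P1 drop D (A beats it: P:10>1 Q:12>9 R:9>2)
P1 drop E (A beats it: P:10>9 Q:12>1 R:9>7)
P2 drop P (Q beats it: A:11>8 C:9>6)
P1→{A,C} P2→{Q,R}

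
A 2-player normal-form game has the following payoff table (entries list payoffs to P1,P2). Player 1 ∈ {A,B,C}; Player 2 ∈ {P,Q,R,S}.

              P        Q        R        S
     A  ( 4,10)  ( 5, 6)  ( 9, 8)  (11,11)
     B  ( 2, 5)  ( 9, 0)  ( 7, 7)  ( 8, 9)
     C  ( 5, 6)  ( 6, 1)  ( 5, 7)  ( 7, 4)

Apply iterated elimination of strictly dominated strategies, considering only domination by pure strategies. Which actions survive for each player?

P2 drop Q (P beats it: A:10>6 B:5>0 C:6>1)
P1 drop B (A beats it: P:4>2 R:9>7 S:11>8)
P1→{A,C} P2→{P,R,S}

Survivors P1:{A,C} P2:{P,R,S}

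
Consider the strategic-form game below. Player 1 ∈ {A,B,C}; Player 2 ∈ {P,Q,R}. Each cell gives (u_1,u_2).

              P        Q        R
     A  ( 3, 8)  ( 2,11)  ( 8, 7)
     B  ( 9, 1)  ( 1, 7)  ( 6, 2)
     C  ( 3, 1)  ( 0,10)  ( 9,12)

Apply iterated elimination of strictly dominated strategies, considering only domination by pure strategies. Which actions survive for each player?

P2 drop P (Q beats it: A:11>8 B:7>1 C:10>1)
P1 drop B (A beats it: Q:2>1 R:8>6)
P1→{A,C} P2→{Q,R}

IESDS → P1:{A,C} P2:{Q,R}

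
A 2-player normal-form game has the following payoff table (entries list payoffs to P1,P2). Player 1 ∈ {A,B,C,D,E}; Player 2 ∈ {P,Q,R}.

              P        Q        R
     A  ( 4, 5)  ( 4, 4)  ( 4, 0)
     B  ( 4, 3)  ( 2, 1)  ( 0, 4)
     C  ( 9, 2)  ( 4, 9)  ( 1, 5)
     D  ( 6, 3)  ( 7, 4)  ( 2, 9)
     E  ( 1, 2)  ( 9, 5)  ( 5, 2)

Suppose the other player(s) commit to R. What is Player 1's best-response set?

u_1(A vs R) = 4
u_1(B vs R) = 0
u_1(C vs R) = 1
u_1(D vs R) = 2
u_1(E vs R) = 5
max payoff 5 at {E}

argmax u_1 = {E}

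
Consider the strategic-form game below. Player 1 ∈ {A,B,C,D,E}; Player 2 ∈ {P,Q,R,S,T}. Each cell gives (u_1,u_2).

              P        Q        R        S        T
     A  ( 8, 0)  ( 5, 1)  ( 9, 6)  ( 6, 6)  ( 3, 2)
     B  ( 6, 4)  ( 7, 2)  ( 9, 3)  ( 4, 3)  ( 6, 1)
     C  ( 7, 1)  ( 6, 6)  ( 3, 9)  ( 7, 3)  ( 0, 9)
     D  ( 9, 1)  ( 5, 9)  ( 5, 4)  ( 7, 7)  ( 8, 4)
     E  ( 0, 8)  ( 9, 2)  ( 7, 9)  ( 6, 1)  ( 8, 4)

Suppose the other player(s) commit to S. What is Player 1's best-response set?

argmax u_1 = {C,D}

u_1(A vs S) = 6
u_1(B vs S) = 4
u_1(C vs S) = 7
u_1(D vs S) = 7
u_1(E vs S) = 6
max payoff 7 at {C,D}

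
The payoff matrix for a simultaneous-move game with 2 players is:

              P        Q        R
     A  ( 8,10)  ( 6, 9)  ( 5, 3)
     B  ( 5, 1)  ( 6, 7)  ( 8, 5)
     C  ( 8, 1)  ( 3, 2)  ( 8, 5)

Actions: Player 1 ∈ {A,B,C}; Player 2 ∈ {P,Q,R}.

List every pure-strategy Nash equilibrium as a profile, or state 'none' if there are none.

NE set: (A,P), (B,Q), (C,R)

(A,P): NE
(A,Q): not NE [P2→P gives 10>9]
(A,R): not NE [P1→C gives 8>5; P2→P gives 10>3]
(B,P): not NE [P1→C gives 8>5; P2→Q gives 7>1]
(B,Q): NE
(B,R): not NE [P2→Q gives 7>5]
(C,P): not NE [P2→R gives 5>1]
(C,Q): not NE [P1→B gives 6>3; P2→R gives 5>2]
(C,R): NE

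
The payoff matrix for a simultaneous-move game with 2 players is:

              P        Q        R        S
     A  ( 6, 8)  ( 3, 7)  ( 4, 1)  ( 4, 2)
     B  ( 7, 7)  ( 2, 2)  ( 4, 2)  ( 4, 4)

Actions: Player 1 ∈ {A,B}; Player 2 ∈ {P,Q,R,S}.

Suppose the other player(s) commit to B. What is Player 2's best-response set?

argmax u_2 = {P}

u_2(P vs B) = 7
u_2(Q vs B) = 2
u_2(R vs B) = 2
u_2(S vs B) = 4
max payoff 7 at {P}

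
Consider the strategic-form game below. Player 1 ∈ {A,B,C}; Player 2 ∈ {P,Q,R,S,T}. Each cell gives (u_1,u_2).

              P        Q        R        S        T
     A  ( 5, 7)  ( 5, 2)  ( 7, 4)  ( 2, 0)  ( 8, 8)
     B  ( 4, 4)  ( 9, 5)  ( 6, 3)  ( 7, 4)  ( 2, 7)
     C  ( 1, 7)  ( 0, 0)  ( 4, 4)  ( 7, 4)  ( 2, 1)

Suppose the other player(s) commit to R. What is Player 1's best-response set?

u_1(A vs R) = 7
u_1(B vs R) = 6
u_1(C vs R) = 4
max payoff 7 at {A}

P1 best: {A}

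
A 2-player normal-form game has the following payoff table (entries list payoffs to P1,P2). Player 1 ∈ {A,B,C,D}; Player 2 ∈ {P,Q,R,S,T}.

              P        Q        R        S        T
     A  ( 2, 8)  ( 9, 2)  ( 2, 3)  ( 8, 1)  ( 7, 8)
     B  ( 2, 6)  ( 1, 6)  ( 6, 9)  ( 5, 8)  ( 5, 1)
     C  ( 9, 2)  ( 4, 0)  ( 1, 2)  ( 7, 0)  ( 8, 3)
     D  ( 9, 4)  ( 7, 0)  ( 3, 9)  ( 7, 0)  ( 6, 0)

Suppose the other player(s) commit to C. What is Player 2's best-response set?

u_2(P vs C) = 2
u_2(Q vs C) = 0
u_2(R vs C) = 2
u_2(S vs C) = 0
u_2(T vs C) = 3
max payoff 3 at {T}

argmax u_2 = {T}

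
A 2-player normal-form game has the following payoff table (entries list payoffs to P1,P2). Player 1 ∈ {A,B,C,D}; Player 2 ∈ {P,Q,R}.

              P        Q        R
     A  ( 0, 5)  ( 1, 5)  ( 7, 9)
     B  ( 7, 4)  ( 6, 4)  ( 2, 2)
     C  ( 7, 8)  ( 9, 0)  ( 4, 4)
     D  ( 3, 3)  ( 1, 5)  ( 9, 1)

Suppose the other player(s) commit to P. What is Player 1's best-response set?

P1 best: {B,C}

u_1(A vs P) = 0
u_1(B vs P) = 7
u_1(C vs P) = 7
u_1(D vs P) = 3
max payoff 7 at {B,C}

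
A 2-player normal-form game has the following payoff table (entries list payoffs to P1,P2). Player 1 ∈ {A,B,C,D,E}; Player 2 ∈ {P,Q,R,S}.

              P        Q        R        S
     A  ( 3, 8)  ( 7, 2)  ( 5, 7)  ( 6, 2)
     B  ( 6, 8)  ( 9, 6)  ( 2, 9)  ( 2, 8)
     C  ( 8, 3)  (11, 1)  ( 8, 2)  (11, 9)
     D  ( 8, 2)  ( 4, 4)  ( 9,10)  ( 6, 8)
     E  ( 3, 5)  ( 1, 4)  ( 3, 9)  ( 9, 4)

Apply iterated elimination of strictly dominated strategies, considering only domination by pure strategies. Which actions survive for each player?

P1 drop A (C beats it: P:8>3 Q:11>7 R:8>5 S:11>6)
P1 drop B (C beats it: P:8>6 Q:11>9 R:8>2 S:11>2)
P1 drop E (C beats it: P:8>3 Q:11>1 R:8>3 S:11>9)
P2 drop P (S beats it: C:9>3 D:8>2)
P2 drop Q (R beats it: C:2>1 D:10>4)
P1→{C,D} P2→{R,S}

IESDS → P1:{C,D} P2:{R,S}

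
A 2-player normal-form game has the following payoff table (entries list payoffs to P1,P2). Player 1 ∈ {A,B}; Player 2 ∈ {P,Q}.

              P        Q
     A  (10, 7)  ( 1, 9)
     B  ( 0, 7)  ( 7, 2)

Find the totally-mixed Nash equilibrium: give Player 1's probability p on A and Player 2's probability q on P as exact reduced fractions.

p=5/7, q=3/8

P1 indiff ⇒ q·10+(1-q)·1 = q·0+(1-q)·7 ⇒ q(10) = (1-q)(6) ⇒ q = 3/8
P2 indiff ⇒ p·7+(1-p)·7 = p·9+(1-p)·2 ⇒ p(-2) = (1-p)(-5) ⇒ p = 5/7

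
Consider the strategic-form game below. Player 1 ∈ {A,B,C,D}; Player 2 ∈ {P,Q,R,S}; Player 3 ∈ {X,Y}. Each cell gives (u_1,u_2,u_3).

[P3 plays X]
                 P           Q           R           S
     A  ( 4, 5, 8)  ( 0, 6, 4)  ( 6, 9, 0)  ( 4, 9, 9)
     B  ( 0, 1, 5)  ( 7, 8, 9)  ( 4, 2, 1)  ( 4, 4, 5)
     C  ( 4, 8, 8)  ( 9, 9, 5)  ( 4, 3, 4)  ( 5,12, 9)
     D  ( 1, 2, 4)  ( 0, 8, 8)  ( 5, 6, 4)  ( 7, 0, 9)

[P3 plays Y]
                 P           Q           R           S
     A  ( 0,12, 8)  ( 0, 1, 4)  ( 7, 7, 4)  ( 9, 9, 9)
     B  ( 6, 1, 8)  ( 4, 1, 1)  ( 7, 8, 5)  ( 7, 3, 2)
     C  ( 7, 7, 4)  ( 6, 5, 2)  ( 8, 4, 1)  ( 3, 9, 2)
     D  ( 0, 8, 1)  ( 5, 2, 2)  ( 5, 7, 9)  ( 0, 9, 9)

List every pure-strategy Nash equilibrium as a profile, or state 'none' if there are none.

PSNE: ∅

(A,P,X): not NE [P2→S gives 9>5]
(A,P,Y): not NE [P1→C gives 7>0]
(A,Q,X): not NE [P1→C gives 9>0; P2→S gives 9>6]
(A,Q,Y): not NE [P1→C gives 6>0; P2→P gives 12>1]
(A,R,X): not NE [P3→Y gives 4>0]
(A,R,Y): not NE [P1→C gives 8>7; P2→P gives 12>7]
(A,S,X): not NE [P1→D gives 7>4]
(A,S,Y): not NE [P2→P gives 12>9]
(B,P,X): not NE [P1→C gives 4>0; P2→Q gives 8>1; P3→Y gives 8>5]
(B,P,Y): not NE [P1→C gives 7>6; P2→R gives 8>1]
(B,Q,X): not NE [P1→C gives 9>7]
(B,Q,Y): not NE [P1→C gives 6>4; P2→R gives 8>1; P3→X gives 9>1]
(B,R,X): not NE [P1→A gives 6>4; P2→Q gives 8>2; P3→Y gives 5>1]
(B,R,Y): not NE [P1→C gives 8>7]
(B,S,X): not NE [P1→D gives 7>4; P2→Q gives 8>4]
(B,S,Y): not NE [P1→A gives 9>7; P2→R gives 8>3; P3→X gives 5>2]
(C,P,X): not NE [P2→S gives 12>8]
(C,P,Y): not NE [P2→S gives 9>7; P3→X gives 8>4]
(C,Q,X): not NE [P2→S gives 12>9]
(C,Q,Y): not NE [P2→S gives 9>5; P3→X gives 5>2]
(C,R,X): not NE [P1→A gives 6>4; P2→S gives 12>3]
(C,R,Y): not NE [P2→S gives 9>4; P3→X gives 4>1]
(C,S,X): not NE [P1→D gives 7>5]
(C,S,Y): not NE [P1→A gives 9>3; P3→X gives 9>2]
(D,P,X): not NE [P1→C gives 4>1; P2→Q gives 8>2]
(D,P,Y): not NE [P1→C gives 7>0; P2→S gives 9>8; P3→X gives 4>1]
(D,Q,X): not NE [P1→C gives 9>0]
(D,Q,Y): not NE [P1→C gives 6>5; P2→S gives 9>2; P3→X gives 8>2]
(D,R,X): not NE [P1→A gives 6>5; P2→Q gives 8>6; P3→Y gives 9>4]
(D,R,Y): not NE [P1→C gives 8>5; P2→S gives 9>7]
(D,S,X): not NE [P2→Q gives 8>0]
(D,S,Y): not NE [P1→A gives 9>0]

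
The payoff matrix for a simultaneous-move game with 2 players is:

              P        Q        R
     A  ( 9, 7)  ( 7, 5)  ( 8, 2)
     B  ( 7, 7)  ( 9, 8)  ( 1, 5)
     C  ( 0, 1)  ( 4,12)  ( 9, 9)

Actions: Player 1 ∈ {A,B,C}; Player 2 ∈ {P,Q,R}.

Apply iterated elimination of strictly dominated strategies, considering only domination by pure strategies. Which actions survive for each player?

Remaining: P1:{A,B} P2:{P,Q}

P2 drop R (Q beats it: A:5>2 B:8>5 C:12>9)
P1 drop C (A beats it: P:9>0 Q:7>4)
P1→{A,B} P2→{P,Q}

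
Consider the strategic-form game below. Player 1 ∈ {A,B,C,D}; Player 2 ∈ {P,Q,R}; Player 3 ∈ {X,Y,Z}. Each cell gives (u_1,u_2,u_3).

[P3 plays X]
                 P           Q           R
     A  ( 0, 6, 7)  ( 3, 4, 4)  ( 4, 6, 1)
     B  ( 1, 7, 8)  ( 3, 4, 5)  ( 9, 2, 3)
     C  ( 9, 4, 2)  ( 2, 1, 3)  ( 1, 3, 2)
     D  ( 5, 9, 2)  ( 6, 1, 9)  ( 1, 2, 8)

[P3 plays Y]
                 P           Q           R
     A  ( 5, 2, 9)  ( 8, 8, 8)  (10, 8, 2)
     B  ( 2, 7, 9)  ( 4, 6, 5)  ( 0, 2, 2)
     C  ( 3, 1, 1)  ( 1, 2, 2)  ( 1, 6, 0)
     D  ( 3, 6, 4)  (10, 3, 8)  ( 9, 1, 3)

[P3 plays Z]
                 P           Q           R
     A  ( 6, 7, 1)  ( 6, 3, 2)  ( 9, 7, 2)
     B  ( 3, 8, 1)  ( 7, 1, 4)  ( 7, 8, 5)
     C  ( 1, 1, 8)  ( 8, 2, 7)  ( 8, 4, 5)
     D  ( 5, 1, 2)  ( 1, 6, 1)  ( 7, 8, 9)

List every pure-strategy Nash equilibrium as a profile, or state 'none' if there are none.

PSNE = {(A,R,Y), (A,R,Z)}

(A,P,X): not NE [P1→C gives 9>0; P3→Y gives 9>7]
(A,P,Y): not NE [P2→R gives 8>2]
(A,P,Z): not NE [P3→Y gives 9>1]
(A,Q,X): not NE [P1→D gives 6>3; P2→R gives 6>4; P3→Y gives 8>4]
(A,Q,Y): not NE [P1→D gives 10>8]
(A,Q,Z): not NE [P1→C gives 8>6; P2→R gives 7>3; P3→Y gives 8>2]
(A,R,X): not NE [P1→B gives 9>4; P3→Z gives 2>1]
(A,R,Y): NE
(A,R,Z): NE
(B,P,X): not NE [P1→C gives 9>1; P3→Y gives 9>8]
(B,P,Y): not NE [P1→A gives 5>2]
(B,P,Z): not NE [P1→A gives 6>3; P3→Y gives 9>1]
(B,Q,X): not NE [P1→D gives 6>3; P2→P gives 7>4]
(B,Q,Y): not NE [P1→D gives 10>4; P2→P gives 7>6]
(B,Q,Z): not NE [P1→C gives 8>7; P2→R gives 8>1; P3→Y gives 5>4]
(B,R,X): not NE [P2→P gives 7>2; P3→Z gives 5>3]
(B,R,Y): not NE [P1→A gives 10>0; P2→P gives 7>2; P3→Z gives 5>2]
(B,R,Z): not NE [P1→A gives 9>7]
(C,P,X): not NE [P3→Z gives 8>2]
(C,P,Y): not NE [P1→A gives 5>3; P2→R gives 6>1; P3→Z gives 8>1]
(C,P,Z): not NE [P1→A gives 6>1; P2→R gives 4>1]
(C,Q,X): not NE [P1→D gives 6>2; P2→P gives 4>1; P3→Z gives 7>3]
(C,Q,Y): not NE [P1→D gives 10>1; P2→R gives 6>2; P3→Z gives 7>2]
(C,Q,Z): not NE [P2→R gives 4>2]
(C,R,X): not NE [P1→B gives 9>1; P2→P gives 4>3; P3→Z gives 5>2]
(C,R,Y): not NE [P1→A gives 10>1; P3→Z gives 5>0]
(C,R,Z): not NE [P1→A gives 9>8]
(D,P,X): not NE [P1→C gives 9>5; P3→Y gives 4>2]
(D,P,Y): not NE [P1→A gives 5>3]
(D,P,Z): not NE [P1→A gives 6>5; P2→R gives 8>1; P3→Y gives 4>2]
(D,Q,X): not NE [P2→P gives 9>1]
(D,Q,Y): not NE [P2→P gives 6>3; P3→X gives 9>8]
(D,Q,Z): not NE [P1→C gives 8>1; P2→R gives 8>6; P3→X gives 9>1]
(D,R,X): not NE [P1→B gives 9>1; P2→P gives 9>2; P3→Z gives 9>8]
(D,R,Y): not NE [P1→A gives 10>9; P2→P gives 6>1; P3→Z gives 9>3]
(D,R,Z): not NE [P1→A gives 9>7]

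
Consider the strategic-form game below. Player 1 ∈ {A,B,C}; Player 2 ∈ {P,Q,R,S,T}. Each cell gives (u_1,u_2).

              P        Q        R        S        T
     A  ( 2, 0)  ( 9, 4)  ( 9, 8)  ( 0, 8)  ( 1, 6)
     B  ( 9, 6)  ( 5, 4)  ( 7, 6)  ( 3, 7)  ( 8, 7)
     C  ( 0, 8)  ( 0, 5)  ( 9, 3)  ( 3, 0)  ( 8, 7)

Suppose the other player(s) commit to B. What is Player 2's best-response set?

u_2(P vs B) = 6
u_2(Q vs B) = 4
u_2(R vs B) = 6
u_2(S vs B) = 7
u_2(T vs B) = 7
max payoff 7 at {S,T}

BR_2 = {S,T}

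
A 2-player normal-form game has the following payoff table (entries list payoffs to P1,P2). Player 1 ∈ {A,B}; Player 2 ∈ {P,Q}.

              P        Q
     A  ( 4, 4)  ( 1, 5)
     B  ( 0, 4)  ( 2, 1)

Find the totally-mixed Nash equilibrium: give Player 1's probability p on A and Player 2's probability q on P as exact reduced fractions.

P1 indiff ⇒ q·4+(1-q)·1 = q·0+(1-q)·2 ⇒ q(4) = (1-q)(1) ⇒ q = 1/5
P2 indiff ⇒ p·4+(1-p)·4 = p·5+(1-p)·1 ⇒ p(-1) = (1-p)(-3) ⇒ p = 3/4

P1 mixes 3/4 on A; P2 mixes 1/5 on P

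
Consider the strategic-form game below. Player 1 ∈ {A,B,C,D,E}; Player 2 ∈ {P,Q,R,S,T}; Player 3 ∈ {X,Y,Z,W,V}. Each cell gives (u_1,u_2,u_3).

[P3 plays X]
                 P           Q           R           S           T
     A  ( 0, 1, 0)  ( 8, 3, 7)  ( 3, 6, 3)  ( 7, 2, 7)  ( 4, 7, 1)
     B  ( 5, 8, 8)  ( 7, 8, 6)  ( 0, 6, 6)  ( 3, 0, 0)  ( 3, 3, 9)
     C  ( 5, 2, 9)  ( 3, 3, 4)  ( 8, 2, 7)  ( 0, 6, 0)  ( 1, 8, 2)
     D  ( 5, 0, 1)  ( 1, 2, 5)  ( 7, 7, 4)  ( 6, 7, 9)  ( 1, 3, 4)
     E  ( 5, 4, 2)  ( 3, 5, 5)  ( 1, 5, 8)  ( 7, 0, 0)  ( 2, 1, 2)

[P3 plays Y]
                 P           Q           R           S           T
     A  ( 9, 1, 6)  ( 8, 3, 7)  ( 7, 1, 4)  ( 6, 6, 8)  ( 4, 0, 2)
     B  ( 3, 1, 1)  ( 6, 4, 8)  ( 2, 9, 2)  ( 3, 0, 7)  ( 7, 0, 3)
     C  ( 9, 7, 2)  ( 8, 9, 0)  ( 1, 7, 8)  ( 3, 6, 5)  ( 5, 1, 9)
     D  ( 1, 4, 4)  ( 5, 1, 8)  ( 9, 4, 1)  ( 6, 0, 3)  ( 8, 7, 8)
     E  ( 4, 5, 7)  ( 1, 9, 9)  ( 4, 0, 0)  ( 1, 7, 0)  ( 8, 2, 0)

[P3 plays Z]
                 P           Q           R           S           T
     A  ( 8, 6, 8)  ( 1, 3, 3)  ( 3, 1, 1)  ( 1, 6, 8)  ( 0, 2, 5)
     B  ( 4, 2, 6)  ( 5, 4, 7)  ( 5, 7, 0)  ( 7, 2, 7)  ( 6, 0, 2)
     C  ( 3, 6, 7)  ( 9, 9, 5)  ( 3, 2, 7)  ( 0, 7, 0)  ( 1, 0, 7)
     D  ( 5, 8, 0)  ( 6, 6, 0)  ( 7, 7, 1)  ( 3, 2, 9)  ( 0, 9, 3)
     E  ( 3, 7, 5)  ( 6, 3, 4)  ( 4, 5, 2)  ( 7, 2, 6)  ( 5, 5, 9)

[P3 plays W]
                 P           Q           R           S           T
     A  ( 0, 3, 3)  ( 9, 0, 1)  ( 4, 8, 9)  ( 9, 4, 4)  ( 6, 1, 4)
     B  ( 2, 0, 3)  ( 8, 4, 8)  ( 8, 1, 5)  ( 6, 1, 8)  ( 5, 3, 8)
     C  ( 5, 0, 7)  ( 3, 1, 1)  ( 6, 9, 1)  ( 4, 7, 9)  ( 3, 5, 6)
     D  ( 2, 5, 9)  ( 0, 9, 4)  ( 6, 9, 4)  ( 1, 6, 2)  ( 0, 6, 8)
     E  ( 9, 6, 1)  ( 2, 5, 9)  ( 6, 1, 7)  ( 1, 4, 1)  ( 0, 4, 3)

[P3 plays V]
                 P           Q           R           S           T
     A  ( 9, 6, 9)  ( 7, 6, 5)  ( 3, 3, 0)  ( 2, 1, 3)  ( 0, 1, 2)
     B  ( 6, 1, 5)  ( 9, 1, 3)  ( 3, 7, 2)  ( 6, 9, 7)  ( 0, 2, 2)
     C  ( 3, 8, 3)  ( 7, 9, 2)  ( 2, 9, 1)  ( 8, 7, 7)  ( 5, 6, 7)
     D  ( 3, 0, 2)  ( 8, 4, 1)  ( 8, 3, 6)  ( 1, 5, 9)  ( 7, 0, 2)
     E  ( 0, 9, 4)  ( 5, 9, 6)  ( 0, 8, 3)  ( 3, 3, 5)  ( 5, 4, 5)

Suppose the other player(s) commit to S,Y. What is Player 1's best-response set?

BR_1 = {A,D}

u_1(A vs S,Y) = 6
u_1(B vs S,Y) = 3
u_1(C vs S,Y) = 3
u_1(D vs S,Y) = 6
u_1(E vs S,Y) = 1
max payoff 6 at {A,D}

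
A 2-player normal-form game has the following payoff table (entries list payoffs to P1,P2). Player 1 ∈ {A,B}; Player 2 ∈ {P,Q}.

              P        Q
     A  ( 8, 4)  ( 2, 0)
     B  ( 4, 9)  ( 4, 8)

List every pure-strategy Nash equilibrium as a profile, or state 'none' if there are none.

Nash profiles: (A,P)

(A,P): NE
(A,Q): not NE [P1→B gives 4>2; P2→P gives 4>0]
(B,P): not NE [P1→A gives 8>4]
(B,Q): not NE [P2→P gives 9>8]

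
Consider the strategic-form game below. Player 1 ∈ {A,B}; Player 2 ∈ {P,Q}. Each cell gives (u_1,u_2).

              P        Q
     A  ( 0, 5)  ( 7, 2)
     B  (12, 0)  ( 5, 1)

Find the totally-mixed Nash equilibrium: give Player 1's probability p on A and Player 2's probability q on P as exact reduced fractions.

P1 indiff ⇒ q·0+(1-q)·7 = q·12+(1-q)·5 ⇒ q(-12) = (1-q)(-2) ⇒ q = 1/7
P2 indiff ⇒ p·5+(1-p)·0 = p·2+(1-p)·1 ⇒ p(3) = (1-p)(1) ⇒ p = 1/4

(p,q) = (1/4, 1/7)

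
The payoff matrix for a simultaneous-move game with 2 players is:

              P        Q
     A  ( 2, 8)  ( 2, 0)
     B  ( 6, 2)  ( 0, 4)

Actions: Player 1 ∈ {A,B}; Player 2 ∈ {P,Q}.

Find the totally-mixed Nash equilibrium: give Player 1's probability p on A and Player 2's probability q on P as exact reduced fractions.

(p,q) = (1/5, 1/3)

P1 indiff ⇒ q·2+(1-q)·2 = q·6+(1-q)·0 ⇒ q(-4) = (1-q)(-2) ⇒ q = 1/3
P2 indiff ⇒ p·8+(1-p)·2 = p·0+(1-p)·4 ⇒ p(8) = (1-p)(2) ⇒ p = 1/5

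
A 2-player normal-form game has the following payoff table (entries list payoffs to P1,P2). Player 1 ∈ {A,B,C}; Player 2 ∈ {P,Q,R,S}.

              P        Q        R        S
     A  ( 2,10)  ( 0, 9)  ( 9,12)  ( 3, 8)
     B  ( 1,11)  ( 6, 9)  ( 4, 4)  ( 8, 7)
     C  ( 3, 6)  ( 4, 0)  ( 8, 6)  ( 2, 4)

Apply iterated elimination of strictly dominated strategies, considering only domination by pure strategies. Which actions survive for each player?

P2 drop Q (P beats it: A:10>9 B:11>9 C:6>0)
P2 drop S (P beats it: A:10>8 B:11>7 C:6>4)
P1 drop B (A beats it: P:2>1 R:9>4)
P1→{A,C} P2→{P,R}

Survivors P1:{A,C} P2:{P,R}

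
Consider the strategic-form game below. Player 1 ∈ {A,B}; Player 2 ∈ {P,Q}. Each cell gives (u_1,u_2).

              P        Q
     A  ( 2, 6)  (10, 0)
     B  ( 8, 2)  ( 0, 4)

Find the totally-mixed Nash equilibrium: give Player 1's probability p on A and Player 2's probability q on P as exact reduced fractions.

P1 indiff ⇒ q·2+(1-q)·10 = q·8+(1-q)·0 ⇒ q(-6) = (1-q)(-10) ⇒ q = 5/8
P2 indiff ⇒ p·6+(1-p)·2 = p·0+(1-p)·4 ⇒ p(6) = (1-p)(2) ⇒ p = 1/4

p=1/4, q=5/8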